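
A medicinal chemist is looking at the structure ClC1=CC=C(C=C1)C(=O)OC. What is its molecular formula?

Walk through each heavy atom and fill implicit hydrogens from standard valence (C 4, N 3, O 2, S 2, halogen 1):
  atom 1: Cl (halogen, monovalent) → 0 H
  atom 2: C, bond orders sum to 4 (valence 4) → 0 H
  atom 3: C, bond orders sum to 3 (valence 4) → 1 H
  atom 4: C, bond orders sum to 3 (valence 4) → 1 H
  atom 5: C, bond orders sum to 4 (valence 4) → 0 H
  atom 6: C, bond orders sum to 3 (valence 4) → 1 H
  atom 7: C, bond orders sum to 3 (valence 4) → 1 H
  atom 8: C, bond orders sum to 4 (valence 4) → 0 H
  atom 9: O, bond orders sum to 2 (valence 2) → 0 H
  atom 10: O, bond orders sum to 2 (valence 2) → 0 H
  atom 11: C, bond orders sum to 1 (valence 4) → 3 H
Totals → C:8, H:7, Cl:1, O:2.

C8H7ClO2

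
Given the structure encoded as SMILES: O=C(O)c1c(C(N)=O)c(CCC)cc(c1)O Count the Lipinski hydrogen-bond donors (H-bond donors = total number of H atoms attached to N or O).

Donors: find every N or O and count the H atoms it carries.
  atom 1 (O): bond orders sum to 2 → 0 H
  atom 3 (O): bond orders sum to 1 → 1 H
  atom 7 (N): bond orders sum to 1 → 2 H
  atom 8 (O): bond orders sum to 2 → 0 H
  atom 16 (O): bond orders sum to 1 → 1 H
Lipinski HBD = 4.

4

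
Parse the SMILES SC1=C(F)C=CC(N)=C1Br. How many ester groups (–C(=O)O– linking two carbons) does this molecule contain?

Scan the SMILES for the ester motif — none present.
Groups that are present: 1 primary amine, 1 thiol.

0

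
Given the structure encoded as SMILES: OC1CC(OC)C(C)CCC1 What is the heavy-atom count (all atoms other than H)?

11

Every atom symbol written in the SMILES (organic subset) is one heavy atom; implicit H are not written.
Heavy atoms by element → C:9, O:2.
Total: 11.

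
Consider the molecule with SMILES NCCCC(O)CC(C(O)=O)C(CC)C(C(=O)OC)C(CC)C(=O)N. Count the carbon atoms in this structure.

17

Count every carbon token in the SMILES (each C, including those in ring-closure positions and inside branches).
Carbon count: 17.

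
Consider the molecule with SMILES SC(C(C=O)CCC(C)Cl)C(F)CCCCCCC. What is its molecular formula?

Walk through each heavy atom and fill implicit hydrogens from standard valence (C 4, N 3, O 2, S 2, halogen 1):
  atom 1: S, bond orders sum to 1 (valence 2) → 1 H
  atom 2: C, bond orders sum to 3 (valence 4) → 1 H
  atom 3: C, bond orders sum to 3 (valence 4) → 1 H
  atom 4: C, bond orders sum to 3 (valence 4) → 1 H
  atom 5: O, bond orders sum to 2 (valence 2) → 0 H
  atom 6: C, bond orders sum to 2 (valence 4) → 2 H
  atom 7: C, bond orders sum to 2 (valence 4) → 2 H
  atom 8: C, bond orders sum to 3 (valence 4) → 1 H
  atom 9: C, bond orders sum to 1 (valence 4) → 3 H
  atom 10: Cl (halogen, monovalent) → 0 H
  atom 11: C, bond orders sum to 3 (valence 4) → 1 H
  atom 12: F (halogen, monovalent) → 0 H
  atom 13: C, bond orders sum to 2 (valence 4) → 2 H
  atom 14: C, bond orders sum to 2 (valence 4) → 2 H
  atom 15: C, bond orders sum to 2 (valence 4) → 2 H
  atom 16: C, bond orders sum to 2 (valence 4) → 2 H
  atom 17: C, bond orders sum to 2 (valence 4) → 2 H
  atom 18: C, bond orders sum to 2 (valence 4) → 2 H
  atom 19: C, bond orders sum to 1 (valence 4) → 3 H
Totals → C:15, H:28, Cl:1, F:1, O:1, S:1.
In Hill order: C15H28ClFOS.

C15H28ClFOS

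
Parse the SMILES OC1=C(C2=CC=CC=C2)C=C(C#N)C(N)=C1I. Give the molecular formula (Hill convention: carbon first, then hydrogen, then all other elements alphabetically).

C13H9IN2O

Walk through each heavy atom and fill implicit hydrogens from standard valence (C 4, N 3, O 2, S 2, halogen 1):
  atom 1: O, bond orders sum to 1 (valence 2) → 1 H
  atom 2: C, bond orders sum to 4 (valence 4) → 0 H
  atom 3: C, bond orders sum to 4 (valence 4) → 0 H
  atom 4: C, bond orders sum to 4 (valence 4) → 0 H
  atom 5: C, bond orders sum to 3 (valence 4) → 1 H
  atom 6: C, bond orders sum to 3 (valence 4) → 1 H
  atom 7: C, bond orders sum to 3 (valence 4) → 1 H
  atom 8: C, bond orders sum to 3 (valence 4) → 1 H
  atom 9: C, bond orders sum to 3 (valence 4) → 1 H
  atom 10: C, bond orders sum to 3 (valence 4) → 1 H
  atom 11: C, bond orders sum to 4 (valence 4) → 0 H
  atom 12: C, bond orders sum to 4 (valence 4) → 0 H
  atom 13: N, bond orders sum to 3 (valence 3) → 0 H
  atom 14: C, bond orders sum to 4 (valence 4) → 0 H
  atom 15: N, bond orders sum to 1 (valence 3) → 2 H
  atom 16: C, bond orders sum to 4 (valence 4) → 0 H
  atom 17: I (halogen, monovalent) → 0 H
Totals → C:13, H:9, I:1, N:2, O:1.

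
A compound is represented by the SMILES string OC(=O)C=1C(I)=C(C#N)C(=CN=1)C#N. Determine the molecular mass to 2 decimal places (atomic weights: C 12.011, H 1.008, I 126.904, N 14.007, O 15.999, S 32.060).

First, the molecular formula is C8H2IN3O2 (counting implicit H from valence).
  C: 8 × 12.011 = 96.088
  H: 2 × 1.008 = 2.016
  I: 1 × 126.904 = 126.904
  N: 3 × 14.007 = 42.021
  O: 2 × 15.999 = 31.998
Sum: 8×12.011 + 2×1.008 + 1×126.904 + 3×14.007 + 2×15.999 = 299.027 → 299.03 g/mol.

299.03 g/mol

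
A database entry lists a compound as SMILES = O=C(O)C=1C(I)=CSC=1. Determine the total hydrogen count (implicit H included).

3

Walk through each heavy atom and fill implicit hydrogens from standard valence (C 4, N 3, O 2, S 2, halogen 1):
  atom 1: O, bond orders sum to 2 (valence 2) → 0 H
  atom 2: C, bond orders sum to 4 (valence 4) → 0 H
  atom 3: O, bond orders sum to 1 (valence 2) → 1 H
  atom 4: C, bond orders sum to 4 (valence 4) → 0 H
  atom 5: C, bond orders sum to 4 (valence 4) → 0 H
  atom 6: I (halogen, monovalent) → 0 H
  atom 7: C, bond orders sum to 3 (valence 4) → 1 H
  atom 8: S, bond orders sum to 2 (valence 2) → 0 H
  atom 9: C, bond orders sum to 3 (valence 4) → 1 H
Total hydrogens: 3.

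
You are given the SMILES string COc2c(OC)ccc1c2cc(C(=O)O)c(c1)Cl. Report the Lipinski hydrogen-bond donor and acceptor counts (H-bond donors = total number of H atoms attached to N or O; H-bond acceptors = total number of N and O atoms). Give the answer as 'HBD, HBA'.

Donors: find every N or O and count the H atoms it carries.
  atom 2 (O): bond orders sum to 2 → 0 H
  atom 5 (O): bond orders sum to 2 → 0 H
  atom 14 (O): bond orders sum to 2 → 0 H
  atom 15 (O): bond orders sum to 1 → 1 H
Lipinski HBD = 1.
Acceptors: N atoms = 0, O atoms = 4 → HBA = 4.

1, 4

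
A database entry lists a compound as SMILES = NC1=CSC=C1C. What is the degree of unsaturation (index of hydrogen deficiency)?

Degree of unsaturation = (number of rings) + (number of π bonds).
Ring closures in the SMILES: 1.
π bonds: 2 double bonds (each 1 DoU) → 2 DoU from unsaturation.
Total DoU = 1 + 2 = 3.

3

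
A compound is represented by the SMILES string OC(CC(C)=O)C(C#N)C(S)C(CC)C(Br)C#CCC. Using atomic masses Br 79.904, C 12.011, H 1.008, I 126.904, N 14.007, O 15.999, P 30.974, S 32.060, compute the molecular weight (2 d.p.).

360.31 g/mol

First, the molecular formula is C15H22BrNO2S (counting implicit H from valence).
  Br: 1 × 79.904 = 79.904
  C: 15 × 12.011 = 180.165
  H: 22 × 1.008 = 22.176
  N: 1 × 14.007 = 14.007
  O: 2 × 15.999 = 31.998
  S: 1 × 32.060 = 32.060
Sum: 1×79.904 + 15×12.011 + 22×1.008 + 1×14.007 + 2×15.999 + 1×32.060 = 360.310 → 360.31 g/mol.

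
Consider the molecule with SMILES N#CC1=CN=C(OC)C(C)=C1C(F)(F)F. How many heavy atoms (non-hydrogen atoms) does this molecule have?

15

Every atom symbol written in the SMILES (organic subset) is one heavy atom; implicit H are not written.
Heavy atoms by element → C:9, F:3, N:2, O:1.
Total: 15.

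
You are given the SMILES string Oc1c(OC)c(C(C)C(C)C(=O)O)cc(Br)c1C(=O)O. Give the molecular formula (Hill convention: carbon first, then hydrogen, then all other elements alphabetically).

Walk through each heavy atom and fill implicit hydrogens from standard valence (C 4, N 3, O 2, S 2, halogen 1); for lowercase aromatic atoms, an aromatic c carries 1 H when it has two neighbours and 0 H with three, and aromatic n carries 0 H:
  atom 1: O, bond orders sum to 1 (valence 2) → 1 H
  atom 2: aromatic c, 3 neighbours → 0 H
  atom 3: aromatic c, 3 neighbours → 0 H
  atom 4: O, bond orders sum to 2 (valence 2) → 0 H
  atom 5: C, bond orders sum to 1 (valence 4) → 3 H
  atom 6: aromatic c, 3 neighbours → 0 H
  atom 7: C, bond orders sum to 3 (valence 4) → 1 H
  atom 8: C, bond orders sum to 1 (valence 4) → 3 H
  atom 9: C, bond orders sum to 3 (valence 4) → 1 H
  atom 10: C, bond orders sum to 1 (valence 4) → 3 H
  atom 11: C, bond orders sum to 4 (valence 4) → 0 H
  atom 12: O, bond orders sum to 2 (valence 2) → 0 H
  atom 13: O, bond orders sum to 1 (valence 2) → 1 H
  atom 14: aromatic c, 2 neighbours → 1 H
  atom 15: aromatic c, 3 neighbours → 0 H
  atom 16: Br (halogen, monovalent) → 0 H
  atom 17: aromatic c, 3 neighbours → 0 H
  atom 18: C, bond orders sum to 4 (valence 4) → 0 H
  atom 19: O, bond orders sum to 2 (valence 2) → 0 H
  atom 20: O, bond orders sum to 1 (valence 2) → 1 H
Totals → C:13, H:15, Br:1, O:6.

C13H15BrO6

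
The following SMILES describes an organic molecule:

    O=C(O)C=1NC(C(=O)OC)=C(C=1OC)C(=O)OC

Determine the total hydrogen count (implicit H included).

Walk through each heavy atom and fill implicit hydrogens from standard valence (C 4, N 3, O 2, S 2, halogen 1):
  atom 1: O, bond orders sum to 2 (valence 2) → 0 H
  atom 2: C, bond orders sum to 4 (valence 4) → 0 H
  atom 3: O, bond orders sum to 1 (valence 2) → 1 H
  atom 4: C, bond orders sum to 4 (valence 4) → 0 H
  atom 5: N, bond orders sum to 2 (valence 3) → 1 H
  atom 6: C, bond orders sum to 4 (valence 4) → 0 H
  atom 7: C, bond orders sum to 4 (valence 4) → 0 H
  atom 8: O, bond orders sum to 2 (valence 2) → 0 H
  atom 9: O, bond orders sum to 2 (valence 2) → 0 H
  atom 10: C, bond orders sum to 1 (valence 4) → 3 H
  atom 11: C, bond orders sum to 4 (valence 4) → 0 H
  atom 12: C, bond orders sum to 4 (valence 4) → 0 H
  atom 13: O, bond orders sum to 2 (valence 2) → 0 H
  atom 14: C, bond orders sum to 1 (valence 4) → 3 H
  atom 15: C, bond orders sum to 4 (valence 4) → 0 H
  atom 16: O, bond orders sum to 2 (valence 2) → 0 H
  atom 17: O, bond orders sum to 2 (valence 2) → 0 H
  atom 18: C, bond orders sum to 1 (valence 4) → 3 H
Total hydrogens: 11.

11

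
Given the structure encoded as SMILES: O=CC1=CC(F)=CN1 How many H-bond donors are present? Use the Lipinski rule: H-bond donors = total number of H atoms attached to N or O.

Donors: find every N or O and count the H atoms it carries.
  atom 1 (O): bond orders sum to 2 → 0 H
  atom 8 (N): bond orders sum to 2 → 1 H
Lipinski HBD = 1.

1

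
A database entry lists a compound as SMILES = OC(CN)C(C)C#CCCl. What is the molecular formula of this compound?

C7H12ClNO

Walk through each heavy atom and fill implicit hydrogens from standard valence (C 4, N 3, O 2, S 2, halogen 1):
  atom 1: O, bond orders sum to 1 (valence 2) → 1 H
  atom 2: C, bond orders sum to 3 (valence 4) → 1 H
  atom 3: C, bond orders sum to 2 (valence 4) → 2 H
  atom 4: N, bond orders sum to 1 (valence 3) → 2 H
  atom 5: C, bond orders sum to 3 (valence 4) → 1 H
  atom 6: C, bond orders sum to 1 (valence 4) → 3 H
  atom 7: C, bond orders sum to 4 (valence 4) → 0 H
  atom 8: C, bond orders sum to 4 (valence 4) → 0 H
  atom 9: C, bond orders sum to 2 (valence 4) → 2 H
  atom 10: Cl (halogen, monovalent) → 0 H
Totals → C:7, H:12, Cl:1, N:1, O:1.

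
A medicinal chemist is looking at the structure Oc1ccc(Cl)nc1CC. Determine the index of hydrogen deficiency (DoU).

Molecular formula: C7H8ClNO.
DoU = (2C + 2 + N − H − X) / 2, where X is the halogen count and O/S are ignored.
    = (2·7 + 2 + 1 − 8 − 1) / 2 = 8 / 2 = 4.

4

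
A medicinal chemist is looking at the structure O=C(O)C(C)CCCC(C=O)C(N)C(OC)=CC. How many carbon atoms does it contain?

13

Count every carbon token in the SMILES (each C, including those in ring-closure positions and inside branches).
Carbon count: 13.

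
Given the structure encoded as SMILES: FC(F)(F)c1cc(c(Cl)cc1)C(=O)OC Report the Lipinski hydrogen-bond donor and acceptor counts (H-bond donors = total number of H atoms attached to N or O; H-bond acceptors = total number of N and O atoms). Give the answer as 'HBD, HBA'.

0, 2

Donors: find every N or O and count the H atoms it carries.
  atom 13 (O): bond orders sum to 2 → 0 H
  atom 14 (O): bond orders sum to 2 → 0 H
Lipinski HBD = 0.
Acceptors: N atoms = 0, O atoms = 2 → HBA = 2.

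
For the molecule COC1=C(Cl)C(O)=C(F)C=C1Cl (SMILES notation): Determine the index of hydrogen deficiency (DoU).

Molecular formula: C7H5Cl2FO2.
DoU = (2C + 2 + N − H − X) / 2, where X is the halogen count and O/S are ignored.
    = (2·7 + 2 + 0 − 5 − 3) / 2 = 8 / 2 = 4.

4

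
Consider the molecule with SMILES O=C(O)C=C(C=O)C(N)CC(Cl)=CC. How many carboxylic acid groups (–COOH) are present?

1

The carboxylic acid motif appears at heavy-atom position 2 in the SMILES.
Other groups present: 1 aldehyde, 2 alkene, 1 primary amine.
Carboxylic acid count: 1.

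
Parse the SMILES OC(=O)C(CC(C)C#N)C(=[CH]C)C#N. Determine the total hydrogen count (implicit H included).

Walk through each heavy atom and fill implicit hydrogens from standard valence (C 4, N 3, O 2, S 2, halogen 1):
  atom 1: O, bond orders sum to 1 (valence 2) → 1 H
  atom 2: C, bond orders sum to 4 (valence 4) → 0 H
  atom 3: O, bond orders sum to 2 (valence 2) → 0 H
  atom 4: C, bond orders sum to 3 (valence 4) → 1 H
  atom 5: C, bond orders sum to 2 (valence 4) → 2 H
  atom 6: C, bond orders sum to 3 (valence 4) → 1 H
  atom 7: C, bond orders sum to 1 (valence 4) → 3 H
  atom 8: C, bond orders sum to 4 (valence 4) → 0 H
  atom 9: N, bond orders sum to 3 (valence 3) → 0 H
  atom 10: C, bond orders sum to 4 (valence 4) → 0 H
  atom 11: C with explicit H count 1
  atom 12: C, bond orders sum to 1 (valence 4) → 3 H
  atom 13: C, bond orders sum to 4 (valence 4) → 0 H
  atom 14: N, bond orders sum to 3 (valence 3) → 0 H
Total hydrogens: 12.

12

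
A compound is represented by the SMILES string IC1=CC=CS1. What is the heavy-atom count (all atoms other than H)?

Every atom symbol written in the SMILES (organic subset) is one heavy atom; implicit H are not written.
Heavy atoms by element → C:4, I:1, S:1.
Total: 6.

6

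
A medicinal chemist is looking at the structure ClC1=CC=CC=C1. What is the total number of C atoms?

6

Count every carbon token in the SMILES (each C, including those in ring-closure positions and inside branches).
Carbon count: 6.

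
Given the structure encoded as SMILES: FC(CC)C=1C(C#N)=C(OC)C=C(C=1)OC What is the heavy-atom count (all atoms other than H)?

Every atom symbol written in the SMILES (organic subset) is one heavy atom; implicit H are not written.
Heavy atoms by element → C:12, F:1, N:1, O:2.
Total: 16.

16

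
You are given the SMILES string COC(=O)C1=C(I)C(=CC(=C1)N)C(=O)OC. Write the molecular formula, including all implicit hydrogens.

C10H10INO4

Walk through each heavy atom and fill implicit hydrogens from standard valence (C 4, N 3, O 2, S 2, halogen 1):
  atom 1: C, bond orders sum to 1 (valence 4) → 3 H
  atom 2: O, bond orders sum to 2 (valence 2) → 0 H
  atom 3: C, bond orders sum to 4 (valence 4) → 0 H
  atom 4: O, bond orders sum to 2 (valence 2) → 0 H
  atom 5: C, bond orders sum to 4 (valence 4) → 0 H
  atom 6: C, bond orders sum to 4 (valence 4) → 0 H
  atom 7: I (halogen, monovalent) → 0 H
  atom 8: C, bond orders sum to 4 (valence 4) → 0 H
  atom 9: C, bond orders sum to 3 (valence 4) → 1 H
  atom 10: C, bond orders sum to 4 (valence 4) → 0 H
  atom 11: C, bond orders sum to 3 (valence 4) → 1 H
  atom 12: N, bond orders sum to 1 (valence 3) → 2 H
  atom 13: C, bond orders sum to 4 (valence 4) → 0 H
  atom 14: O, bond orders sum to 2 (valence 2) → 0 H
  atom 15: O, bond orders sum to 2 (valence 2) → 0 H
  atom 16: C, bond orders sum to 1 (valence 4) → 3 H
Totals → C:10, H:10, I:1, N:1, O:4.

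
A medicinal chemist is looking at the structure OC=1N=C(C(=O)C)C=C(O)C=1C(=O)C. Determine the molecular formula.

C9H9NO4

Walk through each heavy atom and fill implicit hydrogens from standard valence (C 4, N 3, O 2, S 2, halogen 1):
  atom 1: O, bond orders sum to 1 (valence 2) → 1 H
  atom 2: C, bond orders sum to 4 (valence 4) → 0 H
  atom 3: N, bond orders sum to 3 (valence 3) → 0 H
  atom 4: C, bond orders sum to 4 (valence 4) → 0 H
  atom 5: C, bond orders sum to 4 (valence 4) → 0 H
  atom 6: O, bond orders sum to 2 (valence 2) → 0 H
  atom 7: C, bond orders sum to 1 (valence 4) → 3 H
  atom 8: C, bond orders sum to 3 (valence 4) → 1 H
  atom 9: C, bond orders sum to 4 (valence 4) → 0 H
  atom 10: O, bond orders sum to 1 (valence 2) → 1 H
  atom 11: C, bond orders sum to 4 (valence 4) → 0 H
  atom 12: C, bond orders sum to 4 (valence 4) → 0 H
  atom 13: O, bond orders sum to 2 (valence 2) → 0 H
  atom 14: C, bond orders sum to 1 (valence 4) → 3 H
Totals → C:9, H:9, N:1, O:4.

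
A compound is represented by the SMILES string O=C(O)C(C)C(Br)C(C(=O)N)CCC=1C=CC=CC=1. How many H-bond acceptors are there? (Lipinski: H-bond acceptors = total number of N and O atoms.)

N atoms: 1; O atoms: 3.
Lipinski HBA = 1 + 3 = 4.

4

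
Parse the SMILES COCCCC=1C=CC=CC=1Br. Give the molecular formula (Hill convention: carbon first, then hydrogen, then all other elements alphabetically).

C10H13BrO

Walk through each heavy atom and fill implicit hydrogens from standard valence (C 4, N 3, O 2, S 2, halogen 1):
  atom 1: C, bond orders sum to 1 (valence 4) → 3 H
  atom 2: O, bond orders sum to 2 (valence 2) → 0 H
  atom 3: C, bond orders sum to 2 (valence 4) → 2 H
  atom 4: C, bond orders sum to 2 (valence 4) → 2 H
  atom 5: C, bond orders sum to 2 (valence 4) → 2 H
  atom 6: C, bond orders sum to 4 (valence 4) → 0 H
  atom 7: C, bond orders sum to 3 (valence 4) → 1 H
  atom 8: C, bond orders sum to 3 (valence 4) → 1 H
  atom 9: C, bond orders sum to 3 (valence 4) → 1 H
  atom 10: C, bond orders sum to 3 (valence 4) → 1 H
  atom 11: C, bond orders sum to 4 (valence 4) → 0 H
  atom 12: Br (halogen, monovalent) → 0 H
Totals → C:10, H:13, Br:1, O:1.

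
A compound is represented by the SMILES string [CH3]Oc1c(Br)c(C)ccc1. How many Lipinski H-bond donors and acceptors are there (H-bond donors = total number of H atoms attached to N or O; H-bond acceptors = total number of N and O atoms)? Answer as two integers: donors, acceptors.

0, 1

Donors: find every N or O and count the H atoms it carries.
  atom 2 (O): bond orders sum to 2 → 0 H
Lipinski HBD = 0.
Acceptors: N atoms = 0, O atoms = 1 → HBA = 1.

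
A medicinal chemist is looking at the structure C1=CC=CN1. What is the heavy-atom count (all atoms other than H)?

Every atom symbol written in the SMILES (organic subset) is one heavy atom; implicit H are not written.
Heavy atoms by element → C:4, N:1.
Total: 5.

5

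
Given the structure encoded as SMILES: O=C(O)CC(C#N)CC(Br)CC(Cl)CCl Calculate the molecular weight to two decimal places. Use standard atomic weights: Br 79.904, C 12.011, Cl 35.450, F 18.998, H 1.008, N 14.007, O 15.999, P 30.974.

First, the molecular formula is C9H12BrCl2NO2 (counting implicit H from valence).
  Br: 1 × 79.904 = 79.904
  C: 9 × 12.011 = 108.099
  Cl: 2 × 35.450 = 70.900
  H: 12 × 1.008 = 12.096
  N: 1 × 14.007 = 14.007
  O: 2 × 15.999 = 31.998
Sum: 1×79.904 + 9×12.011 + 2×35.450 + 12×1.008 + 1×14.007 + 2×15.999 = 317.004 → 317.00 g/mol.

317.00 g/mol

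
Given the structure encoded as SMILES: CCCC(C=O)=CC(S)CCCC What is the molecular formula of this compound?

C11H20OS

Walk through each heavy atom and fill implicit hydrogens from standard valence (C 4, N 3, O 2, S 2, halogen 1):
  atom 1: C, bond orders sum to 1 (valence 4) → 3 H
  atom 2: C, bond orders sum to 2 (valence 4) → 2 H
  atom 3: C, bond orders sum to 2 (valence 4) → 2 H
  atom 4: C, bond orders sum to 4 (valence 4) → 0 H
  atom 5: C, bond orders sum to 3 (valence 4) → 1 H
  atom 6: O, bond orders sum to 2 (valence 2) → 0 H
  atom 7: C, bond orders sum to 3 (valence 4) → 1 H
  atom 8: C, bond orders sum to 3 (valence 4) → 1 H
  atom 9: S, bond orders sum to 1 (valence 2) → 1 H
  atom 10: C, bond orders sum to 2 (valence 4) → 2 H
  atom 11: C, bond orders sum to 2 (valence 4) → 2 H
  atom 12: C, bond orders sum to 2 (valence 4) → 2 H
  atom 13: C, bond orders sum to 1 (valence 4) → 3 H
Totals → C:11, H:20, O:1, S:1.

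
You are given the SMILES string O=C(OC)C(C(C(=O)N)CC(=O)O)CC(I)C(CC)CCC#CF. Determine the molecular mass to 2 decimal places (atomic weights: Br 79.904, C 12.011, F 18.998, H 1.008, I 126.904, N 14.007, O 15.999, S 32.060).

First, the molecular formula is C16H23FINO5 (counting implicit H from valence).
  C: 16 × 12.011 = 192.176
  F: 1 × 18.998 = 18.998
  H: 23 × 1.008 = 23.184
  I: 1 × 126.904 = 126.904
  N: 1 × 14.007 = 14.007
  O: 5 × 15.999 = 79.995
Sum: 16×12.011 + 1×18.998 + 23×1.008 + 1×126.904 + 1×14.007 + 5×15.999 = 455.264 → 455.26 g/mol.

455.26 g/mol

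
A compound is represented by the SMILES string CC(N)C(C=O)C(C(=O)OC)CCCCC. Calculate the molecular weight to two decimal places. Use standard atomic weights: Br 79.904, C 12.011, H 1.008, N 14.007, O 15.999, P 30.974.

First, the molecular formula is C12H23NO3 (counting implicit H from valence).
  C: 12 × 12.011 = 144.132
  H: 23 × 1.008 = 23.184
  N: 1 × 14.007 = 14.007
  O: 3 × 15.999 = 47.997
Sum: 12×12.011 + 23×1.008 + 1×14.007 + 3×15.999 = 229.320 → 229.32 g/mol.

229.32 g/mol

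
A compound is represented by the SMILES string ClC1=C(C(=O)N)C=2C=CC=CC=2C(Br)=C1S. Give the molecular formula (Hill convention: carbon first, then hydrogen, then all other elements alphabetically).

Walk through each heavy atom and fill implicit hydrogens from standard valence (C 4, N 3, O 2, S 2, halogen 1):
  atom 1: Cl (halogen, monovalent) → 0 H
  atom 2: C, bond orders sum to 4 (valence 4) → 0 H
  atom 3: C, bond orders sum to 4 (valence 4) → 0 H
  atom 4: C, bond orders sum to 4 (valence 4) → 0 H
  atom 5: O, bond orders sum to 2 (valence 2) → 0 H
  atom 6: N, bond orders sum to 1 (valence 3) → 2 H
  atom 7: C, bond orders sum to 4 (valence 4) → 0 H
  atom 8: C, bond orders sum to 3 (valence 4) → 1 H
  atom 9: C, bond orders sum to 3 (valence 4) → 1 H
  atom 10: C, bond orders sum to 3 (valence 4) → 1 H
  atom 11: C, bond orders sum to 3 (valence 4) → 1 H
  atom 12: C, bond orders sum to 4 (valence 4) → 0 H
  atom 13: C, bond orders sum to 4 (valence 4) → 0 H
  atom 14: Br (halogen, monovalent) → 0 H
  atom 15: C, bond orders sum to 4 (valence 4) → 0 H
  atom 16: S, bond orders sum to 1 (valence 2) → 1 H
Totals → C:11, H:7, Br:1, Cl:1, N:1, O:1, S:1.

C11H7BrClNOS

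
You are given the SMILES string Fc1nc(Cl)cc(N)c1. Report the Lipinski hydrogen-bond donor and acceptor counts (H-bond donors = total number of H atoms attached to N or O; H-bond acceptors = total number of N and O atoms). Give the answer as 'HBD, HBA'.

2, 2

Donors: find every N or O and count the H atoms it carries.
  atom 3 (N): bond orders sum to 3 → 0 H
  atom 8 (N): bond orders sum to 1 → 2 H
Lipinski HBD = 2.
Acceptors: N atoms = 2, O atoms = 0 → HBA = 2.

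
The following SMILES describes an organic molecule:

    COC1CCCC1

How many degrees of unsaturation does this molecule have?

Degree of unsaturation = (number of rings) + (number of π bonds).
Ring closures in the SMILES: 1.
π bonds: none → 0 DoU from unsaturation.
Total DoU = 1 + 0 = 1.

1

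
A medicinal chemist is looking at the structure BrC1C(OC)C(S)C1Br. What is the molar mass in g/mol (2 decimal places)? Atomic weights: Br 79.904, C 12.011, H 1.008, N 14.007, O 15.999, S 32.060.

First, the molecular formula is C5H8Br2OS (counting implicit H from valence).
  Br: 2 × 79.904 = 159.808
  C: 5 × 12.011 = 60.055
  H: 8 × 1.008 = 8.064
  O: 1 × 15.999 = 15.999
  S: 1 × 32.060 = 32.060
Sum: 2×79.904 + 5×12.011 + 8×1.008 + 1×15.999 + 1×32.060 = 275.986 → 275.99 g/mol.

275.99 g/mol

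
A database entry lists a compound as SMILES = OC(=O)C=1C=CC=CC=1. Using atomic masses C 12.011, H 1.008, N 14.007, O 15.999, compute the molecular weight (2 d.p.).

First, the molecular formula is C7H6O2 (counting implicit H from valence).
  C: 7 × 12.011 = 84.077
  H: 6 × 1.008 = 6.048
  O: 2 × 15.999 = 31.998
Sum: 7×12.011 + 6×1.008 + 2×15.999 = 122.123 → 122.12 g/mol.

122.12 g/mol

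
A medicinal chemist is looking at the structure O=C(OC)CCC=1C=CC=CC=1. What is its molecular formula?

Walk through each heavy atom and fill implicit hydrogens from standard valence (C 4, N 3, O 2, S 2, halogen 1):
  atom 1: O, bond orders sum to 2 (valence 2) → 0 H
  atom 2: C, bond orders sum to 4 (valence 4) → 0 H
  atom 3: O, bond orders sum to 2 (valence 2) → 0 H
  atom 4: C, bond orders sum to 1 (valence 4) → 3 H
  atom 5: C, bond orders sum to 2 (valence 4) → 2 H
  atom 6: C, bond orders sum to 2 (valence 4) → 2 H
  atom 7: C, bond orders sum to 4 (valence 4) → 0 H
  atom 8: C, bond orders sum to 3 (valence 4) → 1 H
  atom 9: C, bond orders sum to 3 (valence 4) → 1 H
  atom 10: C, bond orders sum to 3 (valence 4) → 1 H
  atom 11: C, bond orders sum to 3 (valence 4) → 1 H
  atom 12: C, bond orders sum to 3 (valence 4) → 1 H
Totals → C:10, H:12, O:2.

C10H12O2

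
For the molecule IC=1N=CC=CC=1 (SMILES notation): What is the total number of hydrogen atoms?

Walk through each heavy atom and fill implicit hydrogens from standard valence (C 4, N 3, O 2, S 2, halogen 1):
  atom 1: I (halogen, monovalent) → 0 H
  atom 2: C, bond orders sum to 4 (valence 4) → 0 H
  atom 3: N, bond orders sum to 3 (valence 3) → 0 H
  atom 4: C, bond orders sum to 3 (valence 4) → 1 H
  atom 5: C, bond orders sum to 3 (valence 4) → 1 H
  atom 6: C, bond orders sum to 3 (valence 4) → 1 H
  atom 7: C, bond orders sum to 3 (valence 4) → 1 H
Total hydrogens: 4.

4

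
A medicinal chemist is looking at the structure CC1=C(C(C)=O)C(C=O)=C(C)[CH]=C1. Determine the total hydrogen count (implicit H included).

12

Walk through each heavy atom and fill implicit hydrogens from standard valence (C 4, N 3, O 2, S 2, halogen 1):
  atom 1: C, bond orders sum to 1 (valence 4) → 3 H
  atom 2: C, bond orders sum to 4 (valence 4) → 0 H
  atom 3: C, bond orders sum to 4 (valence 4) → 0 H
  atom 4: C, bond orders sum to 4 (valence 4) → 0 H
  atom 5: C, bond orders sum to 1 (valence 4) → 3 H
  atom 6: O, bond orders sum to 2 (valence 2) → 0 H
  atom 7: C, bond orders sum to 4 (valence 4) → 0 H
  atom 8: C, bond orders sum to 3 (valence 4) → 1 H
  atom 9: O, bond orders sum to 2 (valence 2) → 0 H
  atom 10: C, bond orders sum to 4 (valence 4) → 0 H
  atom 11: C, bond orders sum to 1 (valence 4) → 3 H
  atom 12: C with explicit H count 1
  atom 13: C, bond orders sum to 3 (valence 4) → 1 H
Total hydrogens: 12.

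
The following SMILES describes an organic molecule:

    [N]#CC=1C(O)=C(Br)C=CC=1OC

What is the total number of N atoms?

1

Scan the SMILES for N atoms (remember two-letter symbols like Cl and Br are single atoms).
Nitrogen count: 1.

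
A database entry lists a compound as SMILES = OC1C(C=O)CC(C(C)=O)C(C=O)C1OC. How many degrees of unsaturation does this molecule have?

4

Molecular formula: C11H16O5.
DoU = (2C + 2 + N − H − X) / 2, where X is the halogen count and O/S are ignored.
    = (2·11 + 2 + 0 − 16 − 0) / 2 = 8 / 2 = 4.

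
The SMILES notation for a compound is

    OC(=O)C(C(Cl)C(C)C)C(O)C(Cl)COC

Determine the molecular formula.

Walk through each heavy atom and fill implicit hydrogens from standard valence (C 4, N 3, O 2, S 2, halogen 1):
  atom 1: O, bond orders sum to 1 (valence 2) → 1 H
  atom 2: C, bond orders sum to 4 (valence 4) → 0 H
  atom 3: O, bond orders sum to 2 (valence 2) → 0 H
  atom 4: C, bond orders sum to 3 (valence 4) → 1 H
  atom 5: C, bond orders sum to 3 (valence 4) → 1 H
  atom 6: Cl (halogen, monovalent) → 0 H
  atom 7: C, bond orders sum to 3 (valence 4) → 1 H
  atom 8: C, bond orders sum to 1 (valence 4) → 3 H
  atom 9: C, bond orders sum to 1 (valence 4) → 3 H
  atom 10: C, bond orders sum to 3 (valence 4) → 1 H
  atom 11: O, bond orders sum to 1 (valence 2) → 1 H
  atom 12: C, bond orders sum to 3 (valence 4) → 1 H
  atom 13: Cl (halogen, monovalent) → 0 H
  atom 14: C, bond orders sum to 2 (valence 4) → 2 H
  atom 15: O, bond orders sum to 2 (valence 2) → 0 H
  atom 16: C, bond orders sum to 1 (valence 4) → 3 H
Totals → C:10, H:18, Cl:2, O:4.

C10H18Cl2O4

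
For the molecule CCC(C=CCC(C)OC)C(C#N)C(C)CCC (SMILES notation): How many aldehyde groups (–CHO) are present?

0

Scan the SMILES for the aldehyde motif — none present.
Groups that are present: 1 alkene, 1 ether, 1 nitrile.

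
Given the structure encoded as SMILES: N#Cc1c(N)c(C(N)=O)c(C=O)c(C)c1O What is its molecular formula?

C10H9N3O3

Walk through each heavy atom and fill implicit hydrogens from standard valence (C 4, N 3, O 2, S 2, halogen 1); for lowercase aromatic atoms, an aromatic c carries 1 H when it has two neighbours and 0 H with three, and aromatic n carries 0 H:
  atom 1: N, bond orders sum to 3 (valence 3) → 0 H
  atom 2: C, bond orders sum to 4 (valence 4) → 0 H
  atom 3: aromatic c, 3 neighbours → 0 H
  atom 4: aromatic c, 3 neighbours → 0 H
  atom 5: N, bond orders sum to 1 (valence 3) → 2 H
  atom 6: aromatic c, 3 neighbours → 0 H
  atom 7: C, bond orders sum to 4 (valence 4) → 0 H
  atom 8: N, bond orders sum to 1 (valence 3) → 2 H
  atom 9: O, bond orders sum to 2 (valence 2) → 0 H
  atom 10: aromatic c, 3 neighbours → 0 H
  atom 11: C, bond orders sum to 3 (valence 4) → 1 H
  atom 12: O, bond orders sum to 2 (valence 2) → 0 H
  atom 13: aromatic c, 3 neighbours → 0 H
  atom 14: C, bond orders sum to 1 (valence 4) → 3 H
  atom 15: aromatic c, 3 neighbours → 0 H
  atom 16: O, bond orders sum to 1 (valence 2) → 1 H
Totals → C:10, H:9, N:3, O:3.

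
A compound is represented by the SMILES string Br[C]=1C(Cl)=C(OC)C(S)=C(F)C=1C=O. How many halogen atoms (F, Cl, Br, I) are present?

Halogen atoms appear at heavy-atom positions 1, 4, 11 (1×Br, 1×Cl, 1×F).
Other groups present: 1 aldehyde, 1 ether, 1 thiol.
Halogen count: 3.

3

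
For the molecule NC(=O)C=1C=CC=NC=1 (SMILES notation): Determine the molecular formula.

C6H6N2O

Walk through each heavy atom and fill implicit hydrogens from standard valence (C 4, N 3, O 2, S 2, halogen 1):
  atom 1: N, bond orders sum to 1 (valence 3) → 2 H
  atom 2: C, bond orders sum to 4 (valence 4) → 0 H
  atom 3: O, bond orders sum to 2 (valence 2) → 0 H
  atom 4: C, bond orders sum to 4 (valence 4) → 0 H
  atom 5: C, bond orders sum to 3 (valence 4) → 1 H
  atom 6: C, bond orders sum to 3 (valence 4) → 1 H
  atom 7: C, bond orders sum to 3 (valence 4) → 1 H
  atom 8: N, bond orders sum to 3 (valence 3) → 0 H
  atom 9: C, bond orders sum to 3 (valence 4) → 1 H
Totals → C:6, H:6, N:2, O:1.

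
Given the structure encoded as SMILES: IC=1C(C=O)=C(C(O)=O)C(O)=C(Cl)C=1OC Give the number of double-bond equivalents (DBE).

Molecular formula: C9H6ClIO5.
DoU = (2C + 2 + N − H − X) / 2, where X is the halogen count and O/S are ignored.
    = (2·9 + 2 + 0 − 6 − 2) / 2 = 12 / 2 = 6.

6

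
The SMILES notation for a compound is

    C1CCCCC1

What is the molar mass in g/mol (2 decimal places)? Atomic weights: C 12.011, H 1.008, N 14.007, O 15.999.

First, the molecular formula is C6H12 (counting implicit H from valence).
  C: 6 × 12.011 = 72.066
  H: 12 × 1.008 = 12.096
Sum: 6×12.011 + 12×1.008 = 84.162 → 84.16 g/mol.

84.16 g/mol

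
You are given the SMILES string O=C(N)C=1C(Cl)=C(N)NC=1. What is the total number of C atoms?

Count every carbon token in the SMILES (each C, including those in ring-closure positions and inside branches).
Carbon count: 5.

5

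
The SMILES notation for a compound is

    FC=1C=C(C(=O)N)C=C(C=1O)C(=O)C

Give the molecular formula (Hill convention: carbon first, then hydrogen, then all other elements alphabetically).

C9H8FNO3

Walk through each heavy atom and fill implicit hydrogens from standard valence (C 4, N 3, O 2, S 2, halogen 1):
  atom 1: F (halogen, monovalent) → 0 H
  atom 2: C, bond orders sum to 4 (valence 4) → 0 H
  atom 3: C, bond orders sum to 3 (valence 4) → 1 H
  atom 4: C, bond orders sum to 4 (valence 4) → 0 H
  atom 5: C, bond orders sum to 4 (valence 4) → 0 H
  atom 6: O, bond orders sum to 2 (valence 2) → 0 H
  atom 7: N, bond orders sum to 1 (valence 3) → 2 H
  atom 8: C, bond orders sum to 3 (valence 4) → 1 H
  atom 9: C, bond orders sum to 4 (valence 4) → 0 H
  atom 10: C, bond orders sum to 4 (valence 4) → 0 H
  atom 11: O, bond orders sum to 1 (valence 2) → 1 H
  atom 12: C, bond orders sum to 4 (valence 4) → 0 H
  atom 13: O, bond orders sum to 2 (valence 2) → 0 H
  atom 14: C, bond orders sum to 1 (valence 4) → 3 H
Totals → C:9, H:8, F:1, N:1, O:3.
In Hill order: C9H8FNO3.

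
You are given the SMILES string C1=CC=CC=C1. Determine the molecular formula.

Walk through each heavy atom and fill implicit hydrogens from standard valence (C 4, N 3, O 2, S 2, halogen 1):
  atom 1: C, bond orders sum to 3 (valence 4) → 1 H
  atom 2: C, bond orders sum to 3 (valence 4) → 1 H
  atom 3: C, bond orders sum to 3 (valence 4) → 1 H
  atom 4: C, bond orders sum to 3 (valence 4) → 1 H
  atom 5: C, bond orders sum to 3 (valence 4) → 1 H
  atom 6: C, bond orders sum to 3 (valence 4) → 1 H
Totals → C:6, H:6.

C6H6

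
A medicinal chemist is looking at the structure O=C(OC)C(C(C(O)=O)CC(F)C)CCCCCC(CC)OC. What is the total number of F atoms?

1

Scan the SMILES for F atoms (remember two-letter symbols like Cl and Br are single atoms).
Fluorine count: 1.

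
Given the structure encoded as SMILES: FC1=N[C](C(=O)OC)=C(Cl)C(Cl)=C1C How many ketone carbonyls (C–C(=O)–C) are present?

0

Scan the SMILES for the ketone motif — none present.
Groups that are present: 1 ester.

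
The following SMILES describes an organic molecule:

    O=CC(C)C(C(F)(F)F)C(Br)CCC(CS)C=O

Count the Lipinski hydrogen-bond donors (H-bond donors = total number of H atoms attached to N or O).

0

Donors: find every N or O and count the H atoms it carries.
  atom 1 (O): bond orders sum to 2 → 0 H
  atom 18 (O): bond orders sum to 2 → 0 H
Lipinski HBD = 0.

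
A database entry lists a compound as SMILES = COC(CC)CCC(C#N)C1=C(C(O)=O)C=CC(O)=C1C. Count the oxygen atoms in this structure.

4

Scan the SMILES for O atoms (remember two-letter symbols like Cl and Br are single atoms).
Oxygen count: 4.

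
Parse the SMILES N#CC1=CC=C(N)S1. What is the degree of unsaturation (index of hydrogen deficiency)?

5

Degree of unsaturation = (number of rings) + (number of π bonds).
Ring closures in the SMILES: 1.
π bonds: 2 double bonds (each 1 DoU), 1 triple bond (each 2 DoU) → 4 DoU from unsaturation.
Total DoU = 1 + 4 = 5.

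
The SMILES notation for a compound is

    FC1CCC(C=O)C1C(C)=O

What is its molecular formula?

Walk through each heavy atom and fill implicit hydrogens from standard valence (C 4, N 3, O 2, S 2, halogen 1):
  atom 1: F (halogen, monovalent) → 0 H
  atom 2: C, bond orders sum to 3 (valence 4) → 1 H
  atom 3: C, bond orders sum to 2 (valence 4) → 2 H
  atom 4: C, bond orders sum to 2 (valence 4) → 2 H
  atom 5: C, bond orders sum to 3 (valence 4) → 1 H
  atom 6: C, bond orders sum to 3 (valence 4) → 1 H
  atom 7: O, bond orders sum to 2 (valence 2) → 0 H
  atom 8: C, bond orders sum to 3 (valence 4) → 1 H
  atom 9: C, bond orders sum to 4 (valence 4) → 0 H
  atom 10: C, bond orders sum to 1 (valence 4) → 3 H
  atom 11: O, bond orders sum to 2 (valence 2) → 0 H
Totals → C:8, H:11, F:1, O:2.
In Hill order: C8H11FO2.

C8H11FO2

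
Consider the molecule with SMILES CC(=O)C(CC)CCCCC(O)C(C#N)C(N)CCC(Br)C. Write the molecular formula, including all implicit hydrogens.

C17H31BrN2O2

Walk through each heavy atom and fill implicit hydrogens from standard valence (C 4, N 3, O 2, S 2, halogen 1):
  atom 1: C, bond orders sum to 1 (valence 4) → 3 H
  atom 2: C, bond orders sum to 4 (valence 4) → 0 H
  atom 3: O, bond orders sum to 2 (valence 2) → 0 H
  atom 4: C, bond orders sum to 3 (valence 4) → 1 H
  atom 5: C, bond orders sum to 2 (valence 4) → 2 H
  atom 6: C, bond orders sum to 1 (valence 4) → 3 H
  atom 7: C, bond orders sum to 2 (valence 4) → 2 H
  atom 8: C, bond orders sum to 2 (valence 4) → 2 H
  atom 9: C, bond orders sum to 2 (valence 4) → 2 H
  atom 10: C, bond orders sum to 2 (valence 4) → 2 H
  atom 11: C, bond orders sum to 3 (valence 4) → 1 H
  atom 12: O, bond orders sum to 1 (valence 2) → 1 H
  atom 13: C, bond orders sum to 3 (valence 4) → 1 H
  atom 14: C, bond orders sum to 4 (valence 4) → 0 H
  atom 15: N, bond orders sum to 3 (valence 3) → 0 H
  atom 16: C, bond orders sum to 3 (valence 4) → 1 H
  atom 17: N, bond orders sum to 1 (valence 3) → 2 H
  atom 18: C, bond orders sum to 2 (valence 4) → 2 H
  atom 19: C, bond orders sum to 2 (valence 4) → 2 H
  atom 20: C, bond orders sum to 3 (valence 4) → 1 H
  atom 21: Br (halogen, monovalent) → 0 H
  atom 22: C, bond orders sum to 1 (valence 4) → 3 H
Totals → C:17, H:31, Br:1, N:2, O:2.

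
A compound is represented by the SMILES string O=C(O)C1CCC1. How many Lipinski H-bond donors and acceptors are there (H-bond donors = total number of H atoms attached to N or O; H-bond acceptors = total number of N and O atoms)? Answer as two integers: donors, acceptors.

Donors: find every N or O and count the H atoms it carries.
  atom 1 (O): bond orders sum to 2 → 0 H
  atom 3 (O): bond orders sum to 1 → 1 H
Lipinski HBD = 1.
Acceptors: N atoms = 0, O atoms = 2 → HBA = 2.

1, 2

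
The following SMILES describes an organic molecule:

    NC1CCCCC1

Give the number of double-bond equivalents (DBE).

Molecular formula: C6H13N.
DoU = (2C + 2 + N − H − X) / 2, where X is the halogen count and O/S are ignored.
    = (2·6 + 2 + 1 − 13 − 0) / 2 = 2 / 2 = 1.

1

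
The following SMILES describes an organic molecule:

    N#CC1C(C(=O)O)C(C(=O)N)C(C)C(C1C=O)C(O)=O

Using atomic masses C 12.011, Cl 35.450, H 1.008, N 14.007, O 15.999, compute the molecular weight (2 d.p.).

282.25 g/mol

First, the molecular formula is C12H14N2O6 (counting implicit H from valence).
  C: 12 × 12.011 = 144.132
  H: 14 × 1.008 = 14.112
  N: 2 × 14.007 = 28.014
  O: 6 × 15.999 = 95.994
Sum: 12×12.011 + 14×1.008 + 2×14.007 + 6×15.999 = 282.252 → 282.25 g/mol.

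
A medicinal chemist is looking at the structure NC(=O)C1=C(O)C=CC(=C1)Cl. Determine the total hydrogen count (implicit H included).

6

Walk through each heavy atom and fill implicit hydrogens from standard valence (C 4, N 3, O 2, S 2, halogen 1):
  atom 1: N, bond orders sum to 1 (valence 3) → 2 H
  atom 2: C, bond orders sum to 4 (valence 4) → 0 H
  atom 3: O, bond orders sum to 2 (valence 2) → 0 H
  atom 4: C, bond orders sum to 4 (valence 4) → 0 H
  atom 5: C, bond orders sum to 4 (valence 4) → 0 H
  atom 6: O, bond orders sum to 1 (valence 2) → 1 H
  atom 7: C, bond orders sum to 3 (valence 4) → 1 H
  atom 8: C, bond orders sum to 3 (valence 4) → 1 H
  atom 9: C, bond orders sum to 4 (valence 4) → 0 H
  atom 10: C, bond orders sum to 3 (valence 4) → 1 H
  atom 11: Cl (halogen, monovalent) → 0 H
Total hydrogens: 6.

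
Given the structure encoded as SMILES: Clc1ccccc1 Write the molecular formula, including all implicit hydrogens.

Walk through each heavy atom and fill implicit hydrogens from standard valence (C 4, N 3, O 2, S 2, halogen 1); for lowercase aromatic atoms, an aromatic c carries 1 H when it has two neighbours and 0 H with three, and aromatic n carries 0 H:
  atom 1: Cl (halogen, monovalent) → 0 H
  atom 2: aromatic c, 3 neighbours → 0 H
  atom 3: aromatic c, 2 neighbours → 1 H
  atom 4: aromatic c, 2 neighbours → 1 H
  atom 5: aromatic c, 2 neighbours → 1 H
  atom 6: aromatic c, 2 neighbours → 1 H
  atom 7: aromatic c, 2 neighbours → 1 H
Totals → C:6, H:5, Cl:1.

C6H5Cl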